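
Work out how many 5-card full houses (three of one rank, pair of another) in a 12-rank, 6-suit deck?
39,600

Reasoning: Triple rank: 12. Triple suits: C(6,3)=20. Pair rank: 11. Pair suits: C(6,2)=15. Total: 39,600.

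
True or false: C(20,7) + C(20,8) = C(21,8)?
True

Pascal's identity C(n,k) + C(n,k+1) = C(n+1,k+1): 77,520 + 125,970 = 203,490 = C(21,8).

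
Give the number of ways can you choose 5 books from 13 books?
1,287

Explanation: C(13,5) = 13! / (5! × (13-5)!)
         = 13! / (5! × 8!)
         = 1,287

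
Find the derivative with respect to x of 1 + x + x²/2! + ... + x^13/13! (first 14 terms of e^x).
1 + x + x²/2! + ... + x^12/12!

Reasoning: Differentiating term by term gives the first 13 terms of e^x.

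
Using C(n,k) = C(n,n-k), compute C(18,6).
18,564

Reasoning: C(18,6) = C(18,12) = 18,564.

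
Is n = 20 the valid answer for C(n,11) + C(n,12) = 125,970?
No
C(20,11) + C(20,12) = 167,960 + 125,970 = 293,930, which does not equal 125,970.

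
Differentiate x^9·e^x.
(9x^8 + x^9)e^x

Reasoning: Product rule: d/dx[x^9]·e^x + x^9·d/dx[e^x] = 9x^{8}e^x + x^9e^x.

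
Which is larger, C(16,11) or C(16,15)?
C(16,11)

Explanation: C(16,11)=4,368, C(16,15)=16.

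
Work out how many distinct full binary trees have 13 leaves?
208,012

Using the Catalan number formula: C_n = C(2n, n) / (n+1)
C_12 = C(24, 12) / (12+1)
     = 2704156 / 13
     = 208,012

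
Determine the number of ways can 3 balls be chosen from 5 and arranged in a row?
60

Working:
P(5,3) = 5!/(5-3)! = 60.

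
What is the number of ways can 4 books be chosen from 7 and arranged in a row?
840

P(7,4) = 7!/(7-4)! = 840.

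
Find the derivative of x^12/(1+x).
(12x^11(1+x) - x^12)/(1+x)²
Quotient rule: [12x^{11}(1+x) - x^12]/(1+x)².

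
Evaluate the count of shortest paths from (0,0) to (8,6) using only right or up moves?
Choose 8 rights from 14 moves: C(14,8) = 3,003.

Answer: 3,003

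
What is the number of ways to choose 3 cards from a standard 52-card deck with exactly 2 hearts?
3,042

13 hearts and 39 non-hearts: C(13,2) × C(39,1) = 78 × 39 = 3,042.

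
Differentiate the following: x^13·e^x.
(13x^12 + x^13)e^x

Working:
Product rule: d/dx[x^13]·e^x + x^13·d/dx[e^x] = 13x^{12}e^x + x^13e^x.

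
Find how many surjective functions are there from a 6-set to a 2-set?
Onto functions = 2! × S(6,2)
First compute S(6,2) via recurrence:
Using the Stirling recurrence: S(n,k) = k·S(n-1,k) + S(n-1,k-1)
S(6,2) = 2·S(5,2) + S(5,1)
         = 2·15 + 1
         = 30 + 1
         = 31
Then: 2 × 31 = 62
Final answer: 62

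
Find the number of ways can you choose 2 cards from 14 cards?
91

Solution: C(14,2) = 14! / (2! × (14-2)!)
         = 14! / (2! × 12!)
         = 91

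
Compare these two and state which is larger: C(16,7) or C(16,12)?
C(16,7)

Solution: C(16,7)=11,440, C(16,12)=1,820.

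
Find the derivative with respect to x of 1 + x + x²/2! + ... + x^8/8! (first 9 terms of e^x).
1 + x + x²/2! + ... + x^7/7!

Differentiating term by term gives the first 8 terms of e^x.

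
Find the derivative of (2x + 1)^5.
10(2x + 1)^4
Chain rule: 5(2x+1)^{4} × 2 = 10(2x+1)^{4}.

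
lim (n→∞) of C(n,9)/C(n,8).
∞

Solution: C(n,9)/C(n,8) = (n-8)/9 → ∞ as n → ∞.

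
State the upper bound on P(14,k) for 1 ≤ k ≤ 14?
87,178,291,200

P(14,k) increases in k, so maximum at k = 14: 14! = 87,178,291,200.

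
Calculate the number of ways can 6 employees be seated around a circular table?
120

Reasoning: Circular arrangements: (6-1)! = 120.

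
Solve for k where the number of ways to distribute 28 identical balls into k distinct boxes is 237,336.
6

Working:
Stars and bars: the count is C(28+k−1, k−1), increasing in k. k=4: C(31,3) = 4,495, k=5: C(32,4) = 35,960, k=6: C(33,5) = 237,336 ✓. So k = 6.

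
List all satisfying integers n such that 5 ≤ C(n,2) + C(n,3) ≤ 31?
4, 5

Explanation: C(3,2)+C(3,3)=4; C(4,2)+C(4,3)=10; C(5,2)+C(5,3)=20; C(6,2)+C(6,3)=35. So valid n = 4, 5.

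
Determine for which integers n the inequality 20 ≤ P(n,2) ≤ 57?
P(4,2)=12; P(5,2)=20; P(6,2)=30; P(7,2)=42; P(8,2)=56; P(9,2)=72. So valid n = 5, 6, 7, 8.
Final answer: 5, 6, 7, 8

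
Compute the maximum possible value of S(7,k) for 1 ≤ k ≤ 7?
350

Solution: Row S(7,k) for k = 1..7 (via S(n,k) = k·S(n−1,k) + S(n−1,k−1)): 1, 63, 301, 350, 140, 21, 1. The row is unimodal; maximum at k = 4: 350.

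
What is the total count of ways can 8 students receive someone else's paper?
14,833

Explanation: Using D(n) = (n-1)[D(n-1) + D(n-2)]:
D(8) = (8-1) × [D(7) + D(6)]
      = 7 × [1854 + 265]
      = 7 × 2119
      = 14,833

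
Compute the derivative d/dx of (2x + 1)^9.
18(2x + 1)^8

Explanation: Chain rule: 9(2x+1)^{8} × 2 = 18(2x+1)^{8}.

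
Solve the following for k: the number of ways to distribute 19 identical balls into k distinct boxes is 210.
Stars and bars: the count is C(19+k−1, k−1), increasing in k. k=2: C(20,1) = 20, k=3: C(21,2) = 210 ✓. So k = 3.
Final answer: 3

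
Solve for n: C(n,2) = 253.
23

Working:
C(n,2) = n(n−1)/2! is increasing in n, and n(n−1) = 2!·253 = 506 ≈ (n−0.5)^2 gives n ≈ 23.0. Check: C(21,2) = 210, C(22,2) = 231, C(23,2) = 253 ✓. So n = 23.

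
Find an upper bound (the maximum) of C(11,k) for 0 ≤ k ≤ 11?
462

Maximum at k = 5 or k = 6: C(11,5) = 462.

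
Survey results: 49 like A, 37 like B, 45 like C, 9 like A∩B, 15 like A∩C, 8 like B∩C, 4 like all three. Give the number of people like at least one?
|A∪B∪C| = 49+37+45-9-15-8+4 = 103.

Answer: 103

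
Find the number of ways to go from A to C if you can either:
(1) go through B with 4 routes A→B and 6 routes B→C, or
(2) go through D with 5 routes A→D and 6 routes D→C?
54

Solution: Route via B: 4×6=24. Route via D: 5×6=30. Total: 54.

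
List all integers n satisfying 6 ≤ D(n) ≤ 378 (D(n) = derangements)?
Using D(n) = (n−1)[D(n−1) + D(n−2)] with D(1)=0, D(2)=1: D(3)=2; D(4)=9; D(5)=44; D(6)=265; D(7)=1,854. So valid n = 4, 5, 6.

Answer: 4, 5, 6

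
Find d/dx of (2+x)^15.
15(2+x)^14
Using the power rule: d/dx (2+x)^15 = 15(2+x)^{14}.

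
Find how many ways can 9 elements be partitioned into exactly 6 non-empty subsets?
This equals S(9,6), the Stirling number of the 2nd kind.
Using the Stirling recurrence: S(n,k) = k·S(n-1,k) + S(n-1,k-1)
S(9,6) = 6·S(8,6) + S(8,5)
         = 6·266 + 1050
         = 1596 + 1050
         = 2,646

Answer: 2,646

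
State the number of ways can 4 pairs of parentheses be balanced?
Using the Catalan number formula: C_n = C(2n, n) / (n+1)
C_4 = C(8, 4) / (4+1)
     = 70 / 5
     = 14

Answer: 14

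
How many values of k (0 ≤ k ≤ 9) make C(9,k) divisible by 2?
6

Explanation: Checking C(9,k) mod 2 for k = 0..9: divisible at k = 2, 3, 4, 5, 6, 7. That's 6 values.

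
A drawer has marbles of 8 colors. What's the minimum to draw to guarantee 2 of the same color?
9

Reasoning: Worst case: 1 of each = 8. One more: 9.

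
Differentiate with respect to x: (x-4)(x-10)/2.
(2x - 14)/2

Solution: d/dx[(x-4)(x-10)] = (x-10) + (x-4) = 2x - 14. Dividing by 2 gives (2x - 14)/2.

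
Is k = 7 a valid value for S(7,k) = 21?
No
S(7,7) = 7·S(6,7) + S(6,6) = 7·0 + 1 = 1, which does not equal 21.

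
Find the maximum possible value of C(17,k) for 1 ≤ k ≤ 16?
24,310

C(17,k) is maximised at the centre of the row: C(17,8) = 24,310.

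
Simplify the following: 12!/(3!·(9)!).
220

This is C(12,3) = 220.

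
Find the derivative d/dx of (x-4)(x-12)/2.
d/dx[(x-4)(x-12)] = (x-12) + (x-4) = 2x - 16. Dividing by 2 gives (2x - 16)/2.
Final answer: (2x - 16)/2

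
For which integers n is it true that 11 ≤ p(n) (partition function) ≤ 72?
6, 7, 8, 9, 10, 11

Explanation: Tabulating p(n) via p(n) = p(n−1) + p(n−2) − p(n−5) − p(n−7) + …: p(5)=7; p(6)=11; p(7)=15; p(8)=22; p(9)=30; p(10)=42; p(11)=56; p(12)=77. So valid n = 6, 7, 8, 9, 10, 11.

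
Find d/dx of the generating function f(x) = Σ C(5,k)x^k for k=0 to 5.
Σ k·C(5,k)x^(k-1) for k=1 to 5
Term-by-term differentiation gives Σ k·C(5,k)x^{k-1} for k=1 to 5.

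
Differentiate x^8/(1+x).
Quotient rule: [8x^{7}(1+x) - x^8]/(1+x)².

Answer: (8x^7(1+x) - x^8)/(1+x)²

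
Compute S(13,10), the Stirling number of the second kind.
39,325
Using the Stirling recurrence: S(n,k) = k·S(n-1,k) + S(n-1,k-1)
S(13,10) = 10·S(12,10) + S(12,9)
         = 10·1705 + 22275
         = 17050 + 22275
         = 39,325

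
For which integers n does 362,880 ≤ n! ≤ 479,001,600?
9, 10, 11, 12

Solution: n! is strictly increasing; 9! = 362,880 and 12! = 479,001,600, so valid n = 9, 10, 11, 12.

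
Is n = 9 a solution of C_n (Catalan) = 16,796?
No

Solution: C_9 = C(18,9)/(9+1) = 48,620/10 = 4,862, which does not equal 16,796.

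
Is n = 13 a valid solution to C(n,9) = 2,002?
No

Reasoning: C(13,9) = 13·12·11·10·9·8·7·6·5/9! = 259,459,200/362,880 = 715, which does not equal 2,002.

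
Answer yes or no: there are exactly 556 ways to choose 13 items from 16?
No

Explanation: C(16,13) = 560 ≠ 556.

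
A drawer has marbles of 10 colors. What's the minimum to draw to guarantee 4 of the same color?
31

Solution: Worst case: 3 of each = 30. One more: 31.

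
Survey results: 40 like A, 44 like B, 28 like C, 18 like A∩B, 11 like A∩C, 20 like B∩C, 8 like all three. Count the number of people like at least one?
71

Reasoning: |A∪B∪C| = 40+44+28-18-11-20+8 = 71.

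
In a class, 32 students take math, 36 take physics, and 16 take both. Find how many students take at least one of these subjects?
52

Explanation: |A∪B| = |A|+|B|-|A∩B| = 32+36-16 = 52.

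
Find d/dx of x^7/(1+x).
(7x^6(1+x) - x^7)/(1+x)²

Explanation: Quotient rule: [7x^{6}(1+x) - x^7]/(1+x)².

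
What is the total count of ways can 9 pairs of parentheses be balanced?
4,862

Explanation: Using the Catalan number formula: C_n = C(2n, n) / (n+1)
C_9 = C(18, 9) / (9+1)
     = 48620 / 10
     = 4,862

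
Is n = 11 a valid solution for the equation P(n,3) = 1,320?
No

Working:
P(11,3) = 11·10·9 = 990, which does not equal 1,320.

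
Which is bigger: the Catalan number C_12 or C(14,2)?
C_12

Explanation: C_12 = C(24,12)/(12+1) = 2,704,156/13 = 208,012; C(14,2) = 91.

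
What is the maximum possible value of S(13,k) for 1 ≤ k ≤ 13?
9,321,312

Reasoning: Row S(13,k) for k = 1..13 (via S(n,k) = k·S(n−1,k) + S(n−1,k−1)): 1, 4,095, 261,625, 2,532,530, 7,508,501, 9,321,312, 5,715,424, 1,899,612, 359,502, 39,325, 2,431, 78, 1. The row is unimodal; maximum at k = 6: 9,321,312.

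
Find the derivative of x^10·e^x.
Product rule: d/dx[x^10]·e^x + x^10·d/dx[e^x] = 10x^{9}e^x + x^10e^x.

Answer: (10x^9 + x^10)e^x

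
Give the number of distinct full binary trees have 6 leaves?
42

Explanation: Using the Catalan number formula: C_n = C(2n, n) / (n+1)
C_5 = C(10, 5) / (5+1)
     = 252 / 6
     = 42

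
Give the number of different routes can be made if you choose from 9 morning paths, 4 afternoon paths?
36

Working:
By the multiplication principle: 9 × 4 = 36.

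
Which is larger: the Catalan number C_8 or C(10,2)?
C_8 = C(16,8)/(8+1) = 12,870/9 = 1,430; C(10,2) = 45.
Final answer: C_8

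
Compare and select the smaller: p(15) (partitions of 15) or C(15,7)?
p(15)

Working:
Pentagonal recurrence p(n) = p(n−1) + p(n−2) − p(n−5) − p(n−7) + …: p(15) = p(14) + p(13) − p(10) − p(8) + p(3) + p(0) = 135 + 101 − 42 − 22 + 3 + 1 = 176; C(15,7) = 6,435.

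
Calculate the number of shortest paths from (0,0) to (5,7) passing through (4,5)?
To (4,5): C(9,4)=126. From there: C(3,1)=3. Total: 378.

Answer: 378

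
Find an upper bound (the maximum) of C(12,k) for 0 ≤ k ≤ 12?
924

Explanation: Maximum at k = 6: C(12,6) = 924.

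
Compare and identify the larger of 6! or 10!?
10!

Working:
6!=720, 10!=3,628,800. 10! > 6!.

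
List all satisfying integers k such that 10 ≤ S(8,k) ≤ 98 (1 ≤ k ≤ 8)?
7

Explanation: S(8,1)=1; S(8,2)=127; S(8,3)=966; S(8,4)=1,701; S(8,5)=1,050; S(8,6)=266; S(8,7)=28; S(8,8)=1. So valid k = 7.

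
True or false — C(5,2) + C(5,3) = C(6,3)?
True

Explanation: Pascal's identity: LHS = 10 + 10 = 20; RHS = C(6,3) = 20. Both sides agree, so the statement holds.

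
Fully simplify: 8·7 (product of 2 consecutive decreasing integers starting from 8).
This is P(8,2) = 8!/(6)! = 56.

Answer: 56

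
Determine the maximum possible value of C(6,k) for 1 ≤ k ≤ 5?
C(6,k) is maximised at the centre of the row: C(6,3) = 20.

Answer: 20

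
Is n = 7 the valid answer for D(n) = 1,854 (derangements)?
Yes
D(7) = (7-1)·[D(6) + D(5)] = 6·[265 + 44] = 1,854, which equals 1,854.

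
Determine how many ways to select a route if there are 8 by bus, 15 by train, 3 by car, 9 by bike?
By the addition principle: 8 + 15 + 3 + 9 = 35.

Answer: 35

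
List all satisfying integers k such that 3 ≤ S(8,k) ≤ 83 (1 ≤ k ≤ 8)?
7

S(8,1)=1; S(8,2)=127; S(8,3)=966; S(8,4)=1,701; S(8,5)=1,050; S(8,6)=266; S(8,7)=28; S(8,8)=1. So valid k = 7.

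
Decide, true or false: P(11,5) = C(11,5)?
P(11,5) = 55,440 but C(11,5) = 462; they differ by a factor of 5! = 120, so the statement does not hold.

Answer: False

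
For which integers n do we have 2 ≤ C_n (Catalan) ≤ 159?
2, 3, 4, 5, 6

Reasoning: C_1=1; C_2=2; C_3=5; C_4=14; C_5=42; C_6=132; C_7=429. So valid n = 2, 3, 4, 5, 6.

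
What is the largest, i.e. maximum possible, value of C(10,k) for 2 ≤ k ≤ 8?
252

C(10,k) is maximised at the centre of the row: C(10,5) = 252.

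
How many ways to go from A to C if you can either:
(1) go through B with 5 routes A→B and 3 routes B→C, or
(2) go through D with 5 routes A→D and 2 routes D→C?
25

Route via B: 5×3=15. Route via D: 5×2=10. Total: 25.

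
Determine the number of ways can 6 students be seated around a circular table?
120

Circular arrangements: (6-1)! = 120.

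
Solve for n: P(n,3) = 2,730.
15

Working:
P(n,3) = n(n−1)(n−2) is increasing in n; n(n−1)(n−2) ≈ (n−1)^3 = 2,730 gives n ≈ 15.0. Check: P(13,3) = 1,716, P(14,3) = 2,184, P(15,3) = 2,730 ✓. So n = 15.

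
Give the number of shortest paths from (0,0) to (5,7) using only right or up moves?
792

Solution: Choose 5 rights from 12 moves: C(12,5) = 792.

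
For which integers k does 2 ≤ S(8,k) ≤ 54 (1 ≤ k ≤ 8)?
7
S(8,1)=1; S(8,2)=127; S(8,3)=966; S(8,4)=1,701; S(8,5)=1,050; S(8,6)=266; S(8,7)=28; S(8,8)=1. So valid k = 7.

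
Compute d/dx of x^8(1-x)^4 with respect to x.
8x^7(1-x)^4 - 4x^8(1-x)^3

Working:
Product rule: 8x^{7}(1-x)^{4} + x^8·(-4)(1-x)^{3}.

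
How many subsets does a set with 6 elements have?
64

Working:
Each element can be included or excluded: 2^6 = 64.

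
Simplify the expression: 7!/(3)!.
840

Reasoning: This equals 7×6×...×4 = 840.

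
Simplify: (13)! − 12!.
5,748,019,200

(13)! − 12! = (13)·12! − 12! = (13−1)·12! = 12·12! = 5,748,019,200.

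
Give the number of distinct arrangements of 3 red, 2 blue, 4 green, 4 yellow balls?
Multinomial: 13!/(3! × 2! × 4! × 4!) = 900,900.
Final answer: 900,900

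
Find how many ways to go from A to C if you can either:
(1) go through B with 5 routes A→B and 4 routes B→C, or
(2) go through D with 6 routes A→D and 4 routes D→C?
44

Solution: Route via B: 5×4=20. Route via D: 6×4=24. Total: 44.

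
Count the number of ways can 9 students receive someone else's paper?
133,496
Using D(n) = (n-1)[D(n-1) + D(n-2)]:
D(9) = (9-1) × [D(8) + D(7)]
      = 8 × [14833 + 1854]
      = 8 × 16687
      = 133,496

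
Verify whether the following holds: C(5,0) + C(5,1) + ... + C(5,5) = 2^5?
True
Binomial theorem with x = y = 1: Σ C(5,i) = (1+1)^5 = 2^5 = 32. The statement holds.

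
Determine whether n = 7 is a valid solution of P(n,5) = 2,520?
Yes

Reasoning: P(7,5) = 7·6·5·4·3 = 2,520, which equals 2,520.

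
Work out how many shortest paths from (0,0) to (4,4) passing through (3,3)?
40

Working:
To (3,3): C(6,3)=20. From there: C(2,1)=2. Total: 40.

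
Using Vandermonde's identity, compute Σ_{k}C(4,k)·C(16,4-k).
4,845

= C(4+16,4) = C(20,4) = 4,845.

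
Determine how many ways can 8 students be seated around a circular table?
5,040

Working:
Circular arrangements: (8-1)! = 5,040.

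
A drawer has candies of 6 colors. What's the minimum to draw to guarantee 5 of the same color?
Worst case: 4 of each = 24. One more: 25.
Final answer: 25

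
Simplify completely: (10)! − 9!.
3,265,920

Reasoning: (10)! − 9! = (10)·9! − 9! = (10−1)·9! = 9·9! = 3,265,920.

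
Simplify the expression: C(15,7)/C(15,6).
9/7

Working:
C(n,k+1)/C(n,k) = (n−k)/(k+1). Here (15−6)/(6+1) = 9/7 = 9/7.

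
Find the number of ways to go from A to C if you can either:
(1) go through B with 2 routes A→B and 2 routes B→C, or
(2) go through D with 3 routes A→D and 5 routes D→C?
19

Explanation: Route via B: 2×2=4. Route via D: 3×5=15. Total: 19.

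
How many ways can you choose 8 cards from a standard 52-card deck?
752,538,150

Reasoning: C(52,8) = 752,538,150.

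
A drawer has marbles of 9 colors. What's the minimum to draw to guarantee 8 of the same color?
Worst case: 7 of each = 63. One more: 64.

Answer: 64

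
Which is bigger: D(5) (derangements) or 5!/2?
5!/2

Working:
D(5) = (5-1)·[D(4) + D(3)] = 4·[9 + 2] = 44; 5!/2 = 120/2 = 60.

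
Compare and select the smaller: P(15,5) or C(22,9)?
P(15,5)

Reasoning: P(15,5)=360,360, C(22,9)=497,420.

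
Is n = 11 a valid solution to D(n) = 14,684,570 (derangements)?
Yes

Solution: D(11) = (11-1)·[D(10) + D(9)] = 10·[1,334,961 + 133,496] = 14,684,570, which equals 14,684,570.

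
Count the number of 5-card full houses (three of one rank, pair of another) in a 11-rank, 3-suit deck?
Triple rank: 11. Triple suits: C(3,3)=1. Pair rank: 10. Pair suits: C(3,2)=3. Total: 330.
Final answer: 330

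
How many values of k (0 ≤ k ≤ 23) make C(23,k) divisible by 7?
Checking C(23,k) mod 7 for k = 0..23: divisible at k = 3, 4, 5, 6, 10, 11, 12, 13, 17, 18, 19, 20. That's 12 values.

Answer: 12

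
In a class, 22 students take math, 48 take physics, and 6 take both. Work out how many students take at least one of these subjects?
|A∪B| = |A|+|B|-|A∩B| = 22+48-6 = 64.
Final answer: 64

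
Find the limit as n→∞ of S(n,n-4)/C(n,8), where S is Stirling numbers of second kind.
105

Reasoning: The leading term of S(n,n-4) as a polynomial in n is (7)!!·C(n,8), so the ratio → (7)!! = 105.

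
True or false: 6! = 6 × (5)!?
True

Solution: By definition n! = n × (n-1)!, so 6! = 6 × 5!.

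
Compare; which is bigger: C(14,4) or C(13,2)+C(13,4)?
C(14,4)=1,001; C(13,2)+C(13,4)=78+715=793.

Answer: C(14,4)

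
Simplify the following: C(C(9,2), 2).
630

Reasoning: C(9,2) = 36, then C(36, 2) = 630.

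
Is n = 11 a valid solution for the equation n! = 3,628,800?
No

Reasoning: 11! = 11·10! = 11·3,628,800 = 39,916,800, which does not equal 3,628,800.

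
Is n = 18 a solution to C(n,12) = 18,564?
Yes

Reasoning: C(18,12) = 18·17·16·15·14·13·12·11·10·9·8·7/12! = 8,892,185,702,400/479,001,600 = 18,564, which equals 18,564.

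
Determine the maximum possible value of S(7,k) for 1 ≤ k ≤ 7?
350
Row S(7,k) for k = 1..7 (via S(n,k) = k·S(n−1,k) + S(n−1,k−1)): 1, 63, 301, 350, 140, 21, 1. The row is unimodal; maximum at k = 4: 350.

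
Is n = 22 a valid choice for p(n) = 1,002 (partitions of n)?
Yes

Solution: Pentagonal recurrence p(n) = p(n−1) + p(n−2) − p(n−5) − p(n−7) + …: p(22) = p(21) + p(20) − p(17) − p(15) + p(10) + p(7) − p(0) = 792 + 627 − 297 − 176 + 42 + 15 − 1 = 1,002, which equals 1,002.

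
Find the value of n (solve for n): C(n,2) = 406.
C(n,2) = n(n−1)/2! is increasing in n, and n(n−1) = 2!·406 = 812 ≈ (n−0.5)^2 gives n ≈ 29.0. Check: C(27,2) = 351, C(28,2) = 378, C(29,2) = 406 ✓. So n = 29.
Final answer: 29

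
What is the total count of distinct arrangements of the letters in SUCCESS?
420

Working:
Word has 7 letters (S=3, U=1, C=2, E=1). Arrangements: 7!/Π(k!) = 420.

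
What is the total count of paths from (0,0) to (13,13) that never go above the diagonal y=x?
742,900

Explanation: Counted by the Catalan number C_13: C_13 = C(26,13)/(13+1) = 10,400,600/14 = 742,900.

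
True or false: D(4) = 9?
True

Reasoning: Derangements of 4 elements: D(4) = (4-1)·[D(3) + D(2)] = 3·[2 + 1] = 9.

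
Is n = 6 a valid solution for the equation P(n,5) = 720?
Yes

Reasoning: P(6,5) = 6·5·4·3·2 = 720, which equals 720.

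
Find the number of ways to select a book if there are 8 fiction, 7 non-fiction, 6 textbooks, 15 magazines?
36

By the addition principle: 8 + 7 + 6 + 15 = 36.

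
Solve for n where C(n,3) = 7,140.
36

Working:
C(n,3) = n(n−1)(n−2)/3! is increasing in n, and n(n−1)(n−2) = 3!·7,140 = 42,840 ≈ (n−1)^3 gives n ≈ 36.0. Check: C(34,3) = 5,984, C(35,3) = 6,545, C(36,3) = 7,140 ✓. So n = 36.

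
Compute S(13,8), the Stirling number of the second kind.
1,899,612
Using the Stirling recurrence: S(n,k) = k·S(n-1,k) + S(n-1,k-1)
S(13,8) = 8·S(12,8) + S(12,7)
         = 8·159027 + 627396
         = 1272216 + 627396
         = 1,899,612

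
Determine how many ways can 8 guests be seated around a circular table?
Circular arrangements: (8-1)! = 5,040.

Answer: 5,040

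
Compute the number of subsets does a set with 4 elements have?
16

Working:
Each element can be included or excluded: 2^4 = 16.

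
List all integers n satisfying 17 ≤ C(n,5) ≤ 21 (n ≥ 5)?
7

C(6,5)=6; C(7,5)=21; C(8,5)=56. So valid n = 7.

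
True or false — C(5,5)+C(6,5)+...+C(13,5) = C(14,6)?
True

Working:
Hockey stick identity gives Σ = C(14,6) = 3,003; RHS C(14,6) = 3,003.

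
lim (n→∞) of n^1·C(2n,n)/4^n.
∞

C(2n,n) ~ 4^n/√(πn), so n^1·C(2n,n)/4^n ~ n^(1 − 1/2)/√π → ∞.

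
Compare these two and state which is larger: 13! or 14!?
14!

Working:
13!=6,227,020,800, 14!=87,178,291,200. 14! > 13!.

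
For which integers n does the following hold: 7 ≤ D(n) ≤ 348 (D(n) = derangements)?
4, 5, 6

Using D(n) = (n−1)[D(n−1) + D(n−2)] with D(1)=0, D(2)=1: D(3)=2; D(4)=9; D(5)=44; D(6)=265; D(7)=1,854. So valid n = 4, 5, 6.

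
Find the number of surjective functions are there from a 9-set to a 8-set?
1,451,520

Explanation: Onto functions = 8! × S(9,8)
First compute S(9,8) via recurrence:
Using the Stirling recurrence: S(n,k) = k·S(n-1,k) + S(n-1,k-1)
S(9,8) = 8·S(8,8) + S(8,7)
         = 8·1 + 28
         = 8 + 28
         = 36
Then: 40320 × 36 = 1,451,520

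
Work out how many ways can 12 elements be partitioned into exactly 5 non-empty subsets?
1,379,400

This equals S(12,5), the Stirling number of the 2nd kind.
Using the Stirling recurrence: S(n,k) = k·S(n-1,k) + S(n-1,k-1)
S(12,5) = 5·S(11,5) + S(11,4)
         = 5·246730 + 145750
         = 1233650 + 145750
         = 1,379,400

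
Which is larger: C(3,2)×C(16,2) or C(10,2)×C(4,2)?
C(3,2)×C(16,2)=360, C(10,2)×C(4,2)=270.

Answer: C(3,2)×C(16,2)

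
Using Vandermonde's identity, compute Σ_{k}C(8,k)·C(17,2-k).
300

Explanation: = C(8+17,2) = C(25,2) = 300.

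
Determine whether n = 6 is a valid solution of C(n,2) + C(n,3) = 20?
C(6,2) + C(6,3) = 15 + 20 = 35, which does not equal 20.

Answer: No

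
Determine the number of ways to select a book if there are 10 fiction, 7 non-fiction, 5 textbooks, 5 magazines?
27

Solution: By the addition principle: 10 + 7 + 5 + 5 = 27.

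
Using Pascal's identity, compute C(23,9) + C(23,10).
1,961,256

Reasoning: C(23,9) + C(23,10) = C(24,10) = 1,961,256.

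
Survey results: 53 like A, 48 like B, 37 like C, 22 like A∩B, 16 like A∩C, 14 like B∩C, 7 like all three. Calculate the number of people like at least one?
|A∪B∪C| = 53+48+37-22-16-14+7 = 93.
Final answer: 93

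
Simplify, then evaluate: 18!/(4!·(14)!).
3,060

This is C(18,4) = 3,060.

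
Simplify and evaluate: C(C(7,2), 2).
C(7,2) = 21, then C(21, 2) = 210.
Final answer: 210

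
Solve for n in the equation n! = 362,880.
9
n! is strictly increasing. 7! = 5,040, 8! = 40,320, 9! = 362,880 ✓. So n = 9.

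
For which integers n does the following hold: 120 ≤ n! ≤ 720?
5, 6

Working:
n! is strictly increasing; 5! = 120 and 6! = 720, so valid n = 5, 6.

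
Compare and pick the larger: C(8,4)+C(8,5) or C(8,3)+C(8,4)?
Equal

Explanation: First=126, Second=126.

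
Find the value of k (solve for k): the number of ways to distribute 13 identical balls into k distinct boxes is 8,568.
6

Stars and bars: the count is C(13+k−1, k−1), increasing in k. k=4: C(16,3) = 560, k=5: C(17,4) = 2,380, k=6: C(18,5) = 8,568 ✓. So k = 6.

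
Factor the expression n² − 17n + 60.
(n − 5)(n − 12)

Seek roots whose sum is 17 and product is 60: (5, 12). So n² − 17n + 60 = (n − 5)(n − 12).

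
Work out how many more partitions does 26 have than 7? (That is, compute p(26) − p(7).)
Pentagonal recurrence p(n) = p(n−1) + p(n−2) − p(n−5) − p(n−7) + …: p(26) = p(25) + p(24) − p(21) − p(19) + p(14) + p(11) − p(4) − p(0) = 1,958 + 1,575 − 792 − 490 + 135 + 56 − 5 − 1 = 2,436.
p(7) = p(6) + p(5) − p(2) − p(0) = 11 + 7 − 2 − 1 = 15.
Difference = 2,436 − 15 = 2,421.

Answer: 2,421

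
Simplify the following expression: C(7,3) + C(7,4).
By Pascal's identity: C(8,4) = 70.
Final answer: 70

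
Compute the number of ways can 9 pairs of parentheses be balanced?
Using the Catalan number formula: C_n = C(2n, n) / (n+1)
C_9 = C(18, 9) / (9+1)
     = 48620 / 10
     = 4,862

Answer: 4,862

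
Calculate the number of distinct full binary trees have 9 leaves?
Using the Catalan number formula: C_n = C(2n, n) / (n+1)
C_8 = C(16, 8) / (8+1)
     = 12870 / 9
     = 1,430
Final answer: 1,430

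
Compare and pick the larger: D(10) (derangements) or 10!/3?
D(10)

D(10) = (10-1)·[D(9) + D(8)] = 9·[133,496 + 14,833] = 1,334,961; 10!/3 = 3,628,800/3 = 1,209,600.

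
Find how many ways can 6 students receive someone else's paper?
Using D(n) = (n-1)[D(n-1) + D(n-2)]:
D(6) = (6-1) × [D(5) + D(4)]
      = 5 × [44 + 9]
      = 5 × 53
      = 265

Answer: 265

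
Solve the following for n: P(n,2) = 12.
4

Solution: P(n,2) = n(n−1) is increasing in n; n(n−1) ≈ (n−0.5)^2 = 12 gives n ≈ 4.0. Check: P(2,2) = 2, P(3,2) = 6, P(4,2) = 12 ✓. So n = 4.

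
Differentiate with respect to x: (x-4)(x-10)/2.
d/dx[(x-4)(x-10)] = (x-10) + (x-4) = 2x - 14. Dividing by 2 gives (2x - 14)/2.
Final answer: (2x - 14)/2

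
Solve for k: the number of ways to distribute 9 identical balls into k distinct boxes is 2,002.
6

Reasoning: Stars and bars: the count is C(9+k−1, k−1), increasing in k. k=4: C(12,3) = 220, k=5: C(13,4) = 715, k=6: C(14,5) = 2,002 ✓. So k = 6.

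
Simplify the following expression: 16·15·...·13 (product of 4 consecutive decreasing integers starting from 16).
43,680

Working:
This is P(16,4) = 16!/(12)! = 43,680.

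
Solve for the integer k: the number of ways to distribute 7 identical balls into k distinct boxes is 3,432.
8
Stars and bars: the count is C(7+k−1, k−1), increasing in k. k=6: C(12,5) = 792, k=7: C(13,6) = 1,716, k=8: C(14,7) = 3,432 ✓. So k = 8.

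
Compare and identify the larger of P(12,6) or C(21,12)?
P(12,6)

P(12,6)=665,280, C(21,12)=293,930.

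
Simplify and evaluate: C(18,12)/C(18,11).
C(n,k+1)/C(n,k) = (n−k)/(k+1). Here (18−11)/(11+1) = 7/12 = 7/12.
Final answer: 7/12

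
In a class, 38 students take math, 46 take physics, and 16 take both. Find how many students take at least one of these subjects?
|A∪B| = |A|+|B|-|A∩B| = 38+46-16 = 68.

Answer: 68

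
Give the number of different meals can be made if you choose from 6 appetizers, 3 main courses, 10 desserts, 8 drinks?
By the multiplication principle: 6 × 3 × 10 × 8 = 1,440.
Final answer: 1,440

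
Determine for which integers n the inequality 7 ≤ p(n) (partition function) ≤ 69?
5, 6, 7, 8, 9, 10, 11

Working:
Tabulating p(n) via p(n) = p(n−1) + p(n−2) − p(n−5) − p(n−7) + …: p(4)=5; p(5)=7; p(6)=11; p(7)=15; p(8)=22; p(9)=30; p(10)=42; p(11)=56; p(12)=77. So valid n = 5, 6, 7, 8, 9, 10, 11.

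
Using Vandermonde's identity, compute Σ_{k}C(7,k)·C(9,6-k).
8,008

Reasoning: = C(7+9,6) = C(16,6) = 8,008.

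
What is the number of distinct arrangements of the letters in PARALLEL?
3,360
Word has 8 letters (P=1, A=2, R=1, L=3, E=1). Arrangements: 8!/Π(k!) = 3,360.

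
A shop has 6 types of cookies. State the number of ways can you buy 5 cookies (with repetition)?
252

Working:
Stars and bars: C(5+6-1, 5) = C(10, 5) = 252.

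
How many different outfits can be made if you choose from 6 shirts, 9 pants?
54

Solution: By the multiplication principle: 6 × 9 = 54.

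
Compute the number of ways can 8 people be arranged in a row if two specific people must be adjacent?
10,080

Solution: Treat pair as unit: (8-1)! arrangements × 2 internal orders = 10,080.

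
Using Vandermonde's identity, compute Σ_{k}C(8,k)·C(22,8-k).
= C(8+22,8) = C(30,8) = 5,852,925.

Answer: 5,852,925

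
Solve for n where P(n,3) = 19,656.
28
P(n,3) = n(n−1)(n−2) is increasing in n; n(n−1)(n−2) ≈ (n−1)^3 = 19,656 gives n ≈ 28.0. Check: P(26,3) = 15,600, P(27,3) = 17,550, P(28,3) = 19,656 ✓. So n = 28.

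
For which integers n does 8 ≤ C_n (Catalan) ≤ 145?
4, 5, 6

Reasoning: C_3=5; C_4=14; C_5=42; C_6=132; C_7=429. So valid n = 4, 5, 6.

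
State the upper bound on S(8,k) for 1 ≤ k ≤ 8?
1,701

Working:
Row S(8,k) for k = 1..8 (via S(n,k) = k·S(n−1,k) + S(n−1,k−1)): 1, 127, 966, 1,701, 1,050, 266, 28, 1. The row is unimodal; maximum at k = 4: 1,701.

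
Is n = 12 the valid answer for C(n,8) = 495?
C(12,8) = 12·11·10·9·8·7·6·5/8! = 19,958,400/40,320 = 495, which equals 495.
Final answer: Yes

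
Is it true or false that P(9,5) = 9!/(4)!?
True

Reasoning: Permutation formula P(n,k) = n!/(n-k)!: 9!/4! = 362,880/24 = 15,120 = P(9,5). The statement holds.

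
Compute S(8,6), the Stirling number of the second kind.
266

Reasoning: Using the Stirling recurrence: S(n,k) = k·S(n-1,k) + S(n-1,k-1)
S(8,6) = 6·S(7,6) + S(7,5)
         = 6·21 + 140
         = 126 + 140
         = 266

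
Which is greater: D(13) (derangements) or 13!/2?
13!/2

Working:
D(13) = (13-1)·[D(12) + D(11)] = 12·[176,214,841 + 14,684,570] = 2,290,792,932; 13!/2 = 6,227,020,800/2 = 3,113,510,400.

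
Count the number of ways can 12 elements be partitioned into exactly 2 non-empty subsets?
2,047

Reasoning: This equals S(12,2), the Stirling number of the 2nd kind.
Using the Stirling recurrence: S(n,k) = k·S(n-1,k) + S(n-1,k-1)
S(12,2) = 2·S(11,2) + S(11,1)
         = 2·1023 + 1
         = 2046 + 1
         = 2,047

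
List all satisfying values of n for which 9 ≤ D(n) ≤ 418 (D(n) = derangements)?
4, 5, 6

Explanation: Using D(n) = (n−1)[D(n−1) + D(n−2)] with D(1)=0, D(2)=1: D(3)=2; D(4)=9; D(5)=44; D(6)=265; D(7)=1,854. So valid n = 4, 5, 6.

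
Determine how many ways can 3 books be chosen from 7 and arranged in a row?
210

Explanation: P(7,3) = 7!/(7-3)! = 210.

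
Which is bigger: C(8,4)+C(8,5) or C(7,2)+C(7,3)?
First=126, Second=56.

Answer: C(8,4)+C(8,5)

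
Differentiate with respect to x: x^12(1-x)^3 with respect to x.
12x^11(1-x)^3 - 3x^12(1-x)^2

Reasoning: Product rule: 12x^{11}(1-x)^{3} + x^12·(-3)(1-x)^{2}.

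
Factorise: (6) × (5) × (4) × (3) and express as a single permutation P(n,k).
P(6,4) = 6!/(2)!

Working:
Product of 4 consecutive descending integers starting at 6: P(6,4) = 6!/2! = 360.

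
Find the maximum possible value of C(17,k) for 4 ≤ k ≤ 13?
24,310

Explanation: C(17,k) is maximised at the centre of the row: C(17,8) = 24,310.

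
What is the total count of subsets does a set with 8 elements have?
Each element can be included or excluded: 2^8 = 256.

Answer: 256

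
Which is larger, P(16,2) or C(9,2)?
P(16,2)

Working:
P(16,2)=240, C(9,2)=36.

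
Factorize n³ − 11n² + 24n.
n(n − 3)(n − 8)

Solution: n³ − 11n² + 24n = n(n² − 11n + 24) = n(n − 3)(n − 8).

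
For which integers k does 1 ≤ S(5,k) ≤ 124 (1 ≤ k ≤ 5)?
S(5,1)=1; S(5,2)=15; S(5,3)=25; S(5,4)=10; S(5,5)=1. So valid k = 1, 2, 3, 4, 5.
Final answer: 1, 2, 3, 4, 5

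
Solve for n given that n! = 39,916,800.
11

n! is strictly increasing. 9! = 362,880, 10! = 3,628,800, 11! = 39,916,800 ✓. So n = 11.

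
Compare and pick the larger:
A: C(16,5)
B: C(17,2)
A=C(16,5)=4,368, B=C(17,2)=136.
Final answer: A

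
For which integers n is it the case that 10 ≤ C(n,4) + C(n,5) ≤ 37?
C(5,4)+C(5,5)=6; C(6,4)+C(6,5)=21; C(7,4)+C(7,5)=56. So valid n = 6.

Answer: 6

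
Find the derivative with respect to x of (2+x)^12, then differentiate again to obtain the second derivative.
132(2+x)^10

Reasoning: First derivative: 12(2+x)^{11}. Second derivative: 12·11·(2+x)^{10} = 132(2+x)^{10}.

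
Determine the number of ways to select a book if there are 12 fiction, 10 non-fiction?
22

By the addition principle: 12 + 10 = 22.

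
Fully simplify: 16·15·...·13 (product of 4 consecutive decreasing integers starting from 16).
This is P(16,4) = 16!/(12)! = 43,680.

Answer: 43,680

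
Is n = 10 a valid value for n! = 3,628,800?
Yes

Reasoning: 10! = 10·9! = 10·362,880 = 3,628,800, which equals 3,628,800.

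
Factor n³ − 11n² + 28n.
n(n − 4)(n − 7)

Reasoning: n³ − 11n² + 28n = n(n² − 11n + 28) = n(n − 4)(n − 7).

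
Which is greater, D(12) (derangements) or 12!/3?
D(12)

D(12) = (12-1)·[D(11) + D(10)] = 11·[14,684,570 + 1,334,961] = 176,214,841; 12!/3 = 479,001,600/3 = 159,667,200.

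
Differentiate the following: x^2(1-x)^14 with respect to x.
2x^1(1-x)^14 - 14x^2(1-x)^13

Product rule: 2x^{1}(1-x)^{14} + x^2·(-14)(1-x)^{13}.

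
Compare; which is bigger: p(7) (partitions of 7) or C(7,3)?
C(7,3)
Pentagonal recurrence p(n) = p(n−1) + p(n−2) − p(n−5) − p(n−7) + …: p(7) = p(6) + p(5) − p(2) − p(0) = 11 + 7 − 2 − 1 = 15; C(7,3) = 35.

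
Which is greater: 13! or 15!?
15!

Reasoning: 13!=6,227,020,800, 15!=1,307,674,368,000. 15! > 13!.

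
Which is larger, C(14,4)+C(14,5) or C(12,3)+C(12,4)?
C(14,4)+C(14,5)

Solution: First=3,003, Second=715.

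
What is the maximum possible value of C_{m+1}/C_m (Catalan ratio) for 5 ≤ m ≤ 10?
C_{m+1}/C_m = 2(2m+1)/(m+2), which increases with m. Maximum at m = 10: 2·21/12 = 7/2.
Final answer: 7/2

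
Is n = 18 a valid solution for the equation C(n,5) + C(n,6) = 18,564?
C(18,5) + C(18,6) = 8,568 + 18,564 = 27,132, which does not equal 18,564.

Answer: No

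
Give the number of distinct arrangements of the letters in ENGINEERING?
277,200

Word has 11 letters (E=3, N=3, G=2, I=2, R=1). Arrangements: 11!/Π(k!) = 277,200.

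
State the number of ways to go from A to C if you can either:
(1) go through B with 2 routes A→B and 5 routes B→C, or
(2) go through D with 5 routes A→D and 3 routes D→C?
Route via B: 2×5=10. Route via D: 5×3=15. Total: 25.

Answer: 25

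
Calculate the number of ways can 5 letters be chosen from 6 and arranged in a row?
P(6,5) = 6!/(6-5)! = 720.

Answer: 720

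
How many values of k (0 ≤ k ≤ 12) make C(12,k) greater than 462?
5

Row 12 is unimodal and symmetric about k=12/2. C(12,3)=220 ≤ 462; C(12,4)=495 > 462; by symmetry C(12,k) > 462 for k = 4..8. That's 8 - 4 + 1 = 5 values.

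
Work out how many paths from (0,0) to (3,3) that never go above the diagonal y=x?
5

Reasoning: Counted by the Catalan number C_3: C_3 = C(6,3)/(3+1) = 20/4 = 5.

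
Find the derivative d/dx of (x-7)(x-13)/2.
d/dx[(x-7)(x-13)] = (x-13) + (x-7) = 2x - 20. Dividing by 2 gives (2x - 20)/2.
Final answer: (2x - 20)/2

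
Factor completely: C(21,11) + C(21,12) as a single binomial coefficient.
C(22,12)

Solution: By Pascal's identity: C(21,11) + C(21,12) = C(22,12) = 646,646.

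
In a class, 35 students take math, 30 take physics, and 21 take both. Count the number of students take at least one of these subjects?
|A∪B| = |A|+|B|-|A∩B| = 35+30-21 = 44.

Answer: 44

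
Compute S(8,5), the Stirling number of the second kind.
1,050

Using the Stirling recurrence: S(n,k) = k·S(n-1,k) + S(n-1,k-1)
S(8,5) = 5·S(7,5) + S(7,4)
         = 5·140 + 350
         = 700 + 350
         = 1,050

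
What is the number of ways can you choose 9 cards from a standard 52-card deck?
3,679,075,400

Reasoning: C(52,9) = 3,679,075,400.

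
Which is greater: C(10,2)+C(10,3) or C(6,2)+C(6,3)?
C(10,2)+C(10,3)

Working:
First=165, Second=35.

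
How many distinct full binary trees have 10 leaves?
4,862

Solution: Using the Catalan number formula: C_n = C(2n, n) / (n+1)
C_9 = C(18, 9) / (9+1)
     = 48620 / 10
     = 4,862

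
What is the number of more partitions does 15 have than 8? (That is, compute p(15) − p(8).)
154

Solution: Pentagonal recurrence p(n) = p(n−1) + p(n−2) − p(n−5) − p(n−7) + …: p(15) = p(14) + p(13) − p(10) − p(8) + p(3) + p(0) = 135 + 101 − 42 − 22 + 3 + 1 = 176.
p(8) = p(7) + p(6) − p(3) − p(1) = 15 + 11 − 3 − 1 = 22.
Difference = 176 − 22 = 154.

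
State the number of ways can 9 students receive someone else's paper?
Using D(n) = (n-1)[D(n-1) + D(n-2)]:
D(9) = (9-1) × [D(8) + D(7)]
      = 8 × [14833 + 1854]
      = 8 × 16687
      = 133,496

Answer: 133,496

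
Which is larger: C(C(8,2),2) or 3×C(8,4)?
C(C(8,2),2)

C(C(8,2),2)=378, 3×C(8,4)=210.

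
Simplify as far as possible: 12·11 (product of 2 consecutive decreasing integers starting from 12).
132
This is P(12,2) = 12!/(10)! = 132.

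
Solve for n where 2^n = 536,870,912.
29

Reasoning: 536,870,912 = 1,024 × 1,024 × 512 = 2^10 × 2^10 × 2^9 = 2^29, so n = 29.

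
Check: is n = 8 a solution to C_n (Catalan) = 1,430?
C_8 = C(16,8)/(8+1) = 12,870/9 = 1,430, which equals 1,430.
Final answer: Yes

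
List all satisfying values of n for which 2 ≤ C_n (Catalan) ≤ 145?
2, 3, 4, 5, 6
C_1=1; C_2=2; C_3=5; C_4=14; C_5=42; C_6=132; C_7=429. So valid n = 2, 3, 4, 5, 6.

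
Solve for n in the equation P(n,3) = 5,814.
P(n,3) = n(n−1)(n−2) is increasing in n; n(n−1)(n−2) ≈ (n−1)^3 = 5,814 gives n ≈ 19.0. Check: P(17,3) = 4,080, P(18,3) = 4,896, P(19,3) = 5,814 ✓. So n = 19.

Answer: 19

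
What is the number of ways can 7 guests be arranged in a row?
5,040

Working:
Arrangements of 7 distinct objects: 7! = 5,040.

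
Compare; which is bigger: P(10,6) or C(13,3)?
P(10,6)

P(10,6)=151,200, C(13,3)=286.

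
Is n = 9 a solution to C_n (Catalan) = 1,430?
No

Reasoning: C_9 = C(18,9)/(9+1) = 48,620/10 = 4,862, which does not equal 1,430.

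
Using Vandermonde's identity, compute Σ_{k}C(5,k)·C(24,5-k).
118,755

Reasoning: = C(5+24,5) = C(29,5) = 118,755.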